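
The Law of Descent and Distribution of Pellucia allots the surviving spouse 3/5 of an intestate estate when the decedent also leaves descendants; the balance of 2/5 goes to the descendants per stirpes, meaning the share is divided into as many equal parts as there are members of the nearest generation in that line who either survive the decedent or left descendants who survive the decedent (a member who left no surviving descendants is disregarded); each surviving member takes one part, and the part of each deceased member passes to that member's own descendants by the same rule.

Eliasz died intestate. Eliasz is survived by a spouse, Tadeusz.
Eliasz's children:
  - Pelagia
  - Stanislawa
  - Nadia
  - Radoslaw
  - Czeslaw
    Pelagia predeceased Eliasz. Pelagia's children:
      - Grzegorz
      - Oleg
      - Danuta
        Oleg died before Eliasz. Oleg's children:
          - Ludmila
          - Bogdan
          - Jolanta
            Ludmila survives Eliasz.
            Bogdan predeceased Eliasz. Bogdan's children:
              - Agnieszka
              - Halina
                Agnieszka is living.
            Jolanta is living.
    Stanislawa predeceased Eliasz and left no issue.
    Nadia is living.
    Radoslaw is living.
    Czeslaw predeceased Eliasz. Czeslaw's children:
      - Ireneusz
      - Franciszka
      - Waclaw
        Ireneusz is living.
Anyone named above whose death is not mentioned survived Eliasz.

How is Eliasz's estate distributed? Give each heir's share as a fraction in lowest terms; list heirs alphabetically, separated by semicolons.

Agnieszka 1/180; Danuta 1/30; Franciszka 1/30; Grzegorz 1/30; Halina 1/180; Ireneusz 1/30; Jolanta 1/90; Ludmila 1/90; Nadia 1/10; Radoslaw 1/10; Tadeusz 3/5; Waclaw 1/30

Tadeusz, as surviving spouse, takes 3/5.
The remaining 2/5 passes to Eliasz's descendants per stirpes.
Stanislawa left no surviving issue, so that branch lapses and is disregarded.
The 2/5 is divided into 4 equal shares of 1/10 among Pelagia, Nadia, Radoslaw, Czeslaw.
Pelagia predeceased; the 1/10 allotted to Pelagia's branch passes to Pelagia's issue by representation.
The 1/10 is divided into 3 equal shares of 1/30 among Grzegorz, Oleg, Danuta.
Grzegorz is living and takes 1/30.
Oleg predeceased; the 1/30 allotted to Oleg's branch passes to Oleg's issue by representation.
The 1/30 is divided into 3 equal shares of 1/90 among Ludmila, Bogdan, Jolanta.
Ludmila is living and takes 1/90.
Bogdan predeceased; the 1/90 allotted to Bogdan's branch passes to Bogdan's issue by representation.
The 1/90 is divided into 2 equal shares of 1/180 among Agnieszka, Halina.
Agnieszka is living and takes 1/180.
Halina is living and takes 1/180.
Jolanta is living and takes 1/90.
Danuta is living and takes 1/30.
Nadia is living and takes 1/10.
Radoslaw is living and takes 1/10.
Czeslaw predeceased; the 1/10 allotted to Czeslaw's branch passes to Czeslaw's issue by representation.
The 1/10 is divided into 3 equal shares of 1/30 among Ireneusz, Franciszka, Waclaw.
Ireneusz is living and takes 1/30.
Franciszka is living and takes 1/30.
Waclaw is living and takes 1/30.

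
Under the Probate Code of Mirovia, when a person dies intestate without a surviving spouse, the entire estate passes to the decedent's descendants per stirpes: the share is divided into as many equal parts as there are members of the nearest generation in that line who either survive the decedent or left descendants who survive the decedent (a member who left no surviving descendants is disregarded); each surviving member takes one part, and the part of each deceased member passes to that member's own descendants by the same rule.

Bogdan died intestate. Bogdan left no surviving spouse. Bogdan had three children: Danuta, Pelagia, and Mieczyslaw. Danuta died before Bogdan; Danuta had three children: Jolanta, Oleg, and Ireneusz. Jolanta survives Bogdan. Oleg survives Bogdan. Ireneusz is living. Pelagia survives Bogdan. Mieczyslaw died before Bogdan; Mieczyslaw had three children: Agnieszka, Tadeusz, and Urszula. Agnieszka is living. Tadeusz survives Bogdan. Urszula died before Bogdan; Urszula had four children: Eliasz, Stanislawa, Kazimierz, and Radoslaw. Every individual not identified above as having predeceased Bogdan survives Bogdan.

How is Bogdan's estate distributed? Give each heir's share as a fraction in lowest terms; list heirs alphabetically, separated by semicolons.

Agnieszka 1/9; Eliasz 1/36; Ireneusz 1/9; Jolanta 1/9; Kazimierz 1/36; Oleg 1/9; Pelagia 1/3; Radoslaw 1/36; Stanislawa 1/36; Tadeusz 1/9

There is no surviving spouse, so the entire estate passes to Bogdan's descendants per stirpes.
The estate is divided into 3 equal shares of 1/3 among Danuta, Pelagia, Mieczyslaw.
Danuta predeceased; the 1/3 allotted to Danuta's branch passes to Danuta's issue by representation.
The 1/3 is divided into 3 equal shares of 1/9 among Jolanta, Oleg, Ireneusz.
Jolanta is living and takes 1/9.
Oleg is living and takes 1/9.
Ireneusz is living and takes 1/9.
Pelagia is living and takes 1/3.
Mieczyslaw predeceased; the 1/3 allotted to Mieczyslaw's branch passes to Mieczyslaw's issue by representation.
The 1/3 is divided into 3 equal shares of 1/9 among Agnieszka, Tadeusz, Urszula.
Agnieszka is living and takes 1/9.
Tadeusz is living and takes 1/9.
Urszula predeceased; the 1/9 allotted to Urszula's branch passes to Urszula's issue by representation.
The 1/9 is divided into 4 equal shares of 1/36 among Eliasz, Stanislawa, Kazimierz, Radoslaw.
Eliasz is living and takes 1/36.
Stanislawa is living and takes 1/36.
Kazimierz is living and takes 1/36.
Radoslaw is living and takes 1/36.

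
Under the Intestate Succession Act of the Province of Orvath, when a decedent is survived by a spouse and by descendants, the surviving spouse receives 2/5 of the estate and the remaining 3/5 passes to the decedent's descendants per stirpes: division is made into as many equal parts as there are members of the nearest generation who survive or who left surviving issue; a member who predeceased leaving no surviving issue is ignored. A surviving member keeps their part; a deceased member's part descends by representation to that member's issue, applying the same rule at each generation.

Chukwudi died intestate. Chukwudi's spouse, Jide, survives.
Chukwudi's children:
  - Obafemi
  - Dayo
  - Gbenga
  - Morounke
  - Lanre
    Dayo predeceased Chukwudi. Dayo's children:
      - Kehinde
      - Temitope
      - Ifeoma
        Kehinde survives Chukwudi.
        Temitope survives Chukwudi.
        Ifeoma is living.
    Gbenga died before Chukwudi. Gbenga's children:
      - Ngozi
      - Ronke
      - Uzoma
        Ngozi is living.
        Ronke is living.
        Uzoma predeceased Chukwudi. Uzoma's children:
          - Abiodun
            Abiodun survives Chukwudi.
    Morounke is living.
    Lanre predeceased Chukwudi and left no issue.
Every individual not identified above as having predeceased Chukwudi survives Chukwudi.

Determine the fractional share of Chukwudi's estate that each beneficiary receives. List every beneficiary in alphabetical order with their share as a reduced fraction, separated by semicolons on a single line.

Abiodun 1/20; Ifeoma 1/20; Jide 2/5; Kehinde 1/20; Morounke 3/20; Ngozi 1/20; Obafemi 3/20; Ronke 1/20; Temitope 1/20

Jide, as surviving spouse, takes 2/5.
The remaining 3/5 passes to Chukwudi's descendants per stirpes.
Lanre left no surviving issue, so that branch lapses and is disregarded.
The 3/5 is divided into 4 equal shares of 3/20 among Obafemi, Dayo, Gbenga, Morounke.
Obafemi is living and takes 3/20.
Dayo predeceased; the 3/20 allotted to Dayo's branch passes to Dayo's issue by representation.
The 3/20 is divided into 3 equal shares of 1/20 among Kehinde, Temitope, Ifeoma.
Kehinde is living and takes 1/20.
Temitope is living and takes 1/20.
Ifeoma is living and takes 1/20.
Gbenga predeceased; the 3/20 allotted to Gbenga's branch passes to Gbenga's issue by representation.
The 3/20 is divided into 3 equal shares of 1/20 among Ngozi, Ronke, Uzoma.
Ngozi is living and takes 1/20.
Ronke is living and takes 1/20.
Uzoma predeceased; the 1/20 allotted to Uzoma's branch passes to Uzoma's issue by representation.
Abiodun is the sole taker at this level and receives the full 1/20.
Morounke is living and takes 3/20.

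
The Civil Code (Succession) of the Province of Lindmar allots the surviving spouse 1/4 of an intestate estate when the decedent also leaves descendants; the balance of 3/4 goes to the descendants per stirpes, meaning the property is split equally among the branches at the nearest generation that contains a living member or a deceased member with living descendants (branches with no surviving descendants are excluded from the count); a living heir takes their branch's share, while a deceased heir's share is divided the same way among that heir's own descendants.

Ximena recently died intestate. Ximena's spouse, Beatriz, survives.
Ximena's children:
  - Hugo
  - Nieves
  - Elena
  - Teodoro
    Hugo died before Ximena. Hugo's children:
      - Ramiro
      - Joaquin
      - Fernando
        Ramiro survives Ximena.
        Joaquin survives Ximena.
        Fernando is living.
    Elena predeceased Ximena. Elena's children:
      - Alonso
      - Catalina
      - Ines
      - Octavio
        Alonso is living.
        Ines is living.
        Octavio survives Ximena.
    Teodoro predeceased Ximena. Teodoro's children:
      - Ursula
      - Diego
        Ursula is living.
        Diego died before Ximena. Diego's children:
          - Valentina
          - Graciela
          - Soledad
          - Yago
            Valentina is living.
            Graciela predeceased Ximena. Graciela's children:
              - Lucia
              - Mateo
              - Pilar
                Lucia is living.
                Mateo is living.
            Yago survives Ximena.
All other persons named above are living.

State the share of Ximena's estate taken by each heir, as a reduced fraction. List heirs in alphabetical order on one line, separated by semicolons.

Beatriz, as surviving spouse, takes 1/4.
The remaining 3/4 passes to Ximena's descendants per stirpes.
The 3/4 is divided into 4 equal shares of 3/16 among Hugo, Nieves, Elena, Teodoro.
Hugo predeceased; the 3/16 allotted to Hugo's branch passes to Hugo's issue by representation.
The 3/16 is divided into 3 equal shares of 1/16 among Ramiro, Joaquin, Fernando.
Ramiro is living and takes 1/16.
Joaquin is living and takes 1/16.
Fernando is living and takes 1/16.
Nieves is living and takes 3/16.
Elena predeceased; the 3/16 allotted to Elena's branch passes to Elena's issue by representation.
The 3/16 is divided into 4 equal shares of 3/64 among Alonso, Catalina, Ines, Octavio.
Alonso is living and takes 3/64.
Catalina is living and takes 3/64.
Ines is living and takes 3/64.
Octavio is living and takes 3/64.
Teodoro predeceased; the 3/16 allotted to Teodoro's branch passes to Teodoro's issue by representation.
The 3/16 is divided into 2 equal shares of 3/32 among Ursula, Diego.
Ursula is living and takes 3/32.
Diego predeceased; the 3/32 allotted to Diego's branch passes to Diego's issue by representation.
The 3/32 is divided into 4 equal shares of 3/128 among Valentina, Graciela, Soledad, Yago.
Valentina is living and takes 3/128.
Graciela predeceased; the 3/128 allotted to Graciela's branch passes to Graciela's issue by representation.
The 3/128 is divided into 3 equal shares of 1/128 among Lucia, Mateo, Pilar.
Lucia is living and takes 1/128.
Mateo is living and takes 1/128.
Pilar is living and takes 1/128.
Soledad is living and takes 3/128.
Yago is living and takes 3/128.

Alonso 3/64; Beatriz 1/4; Catalina 3/64; Fernando 1/16; Ines 3/64; Joaquin 1/16; Lucia 1/128; Mateo 1/128; Nieves 3/16; Octavio 3/64; Pilar 1/128; Ramiro 1/16; Soledad 3/128; Ursula 3/32; Valentina 3/128; Yago 3/128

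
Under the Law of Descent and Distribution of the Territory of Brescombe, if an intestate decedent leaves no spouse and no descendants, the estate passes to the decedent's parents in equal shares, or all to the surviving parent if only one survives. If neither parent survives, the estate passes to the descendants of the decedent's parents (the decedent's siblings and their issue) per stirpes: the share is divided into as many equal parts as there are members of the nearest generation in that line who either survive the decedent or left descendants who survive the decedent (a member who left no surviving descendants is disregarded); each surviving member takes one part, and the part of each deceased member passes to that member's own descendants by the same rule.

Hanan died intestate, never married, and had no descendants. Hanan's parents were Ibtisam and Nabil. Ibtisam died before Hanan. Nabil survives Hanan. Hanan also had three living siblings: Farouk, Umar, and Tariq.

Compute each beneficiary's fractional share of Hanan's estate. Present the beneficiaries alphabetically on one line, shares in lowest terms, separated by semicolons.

Nabil 1

Only one parent, Nabil, survives, so Nabil takes the entire estate. The siblings take nothing because a surviving parent has priority.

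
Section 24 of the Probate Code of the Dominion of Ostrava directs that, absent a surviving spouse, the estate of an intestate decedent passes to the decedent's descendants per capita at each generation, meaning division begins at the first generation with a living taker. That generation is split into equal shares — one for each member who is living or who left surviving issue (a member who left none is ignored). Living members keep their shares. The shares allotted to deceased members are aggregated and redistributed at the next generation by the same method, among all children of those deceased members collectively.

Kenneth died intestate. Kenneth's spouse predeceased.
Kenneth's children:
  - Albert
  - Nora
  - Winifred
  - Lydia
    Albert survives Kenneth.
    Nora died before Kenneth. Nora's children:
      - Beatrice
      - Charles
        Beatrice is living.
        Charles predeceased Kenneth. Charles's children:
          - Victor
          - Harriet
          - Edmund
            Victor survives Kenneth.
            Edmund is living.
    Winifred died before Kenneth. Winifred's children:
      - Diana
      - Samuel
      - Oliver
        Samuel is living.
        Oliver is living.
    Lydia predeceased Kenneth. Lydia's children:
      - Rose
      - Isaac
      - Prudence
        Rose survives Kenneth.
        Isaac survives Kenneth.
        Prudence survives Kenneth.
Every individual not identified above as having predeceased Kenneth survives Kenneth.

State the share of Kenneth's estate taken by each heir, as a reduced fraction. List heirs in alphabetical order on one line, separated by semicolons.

Albert 1/4; Beatrice 3/32; Diana 3/32; Edmund 1/32; Harriet 1/32; Isaac 3/32; Oliver 3/32; Prudence 3/32; Rose 3/32; Samuel 3/32; Victor 1/32

There is no surviving spouse, so the entire estate passes to Kenneth's descendants per capita at each generation.
At generation 1 (Albert, Nora, Winifred, Lydia) there are 4 shares of (1)/4 = 1/4 each.
Living: Albert — each takes 1/4.
Deceased: Nora, Winifred, and Lydia. Their combined 3/4 is pooled and carried to generation 2.
At generation 2 (Beatrice, Charles, Diana, Samuel, Oliver, Rose, Isaac, Prudence) there are 8 shares of (3/4)/8 = 3/32 each.
Living: Beatrice, Diana, Samuel, Oliver, Rose, Isaac, and Prudence — each takes 3/32.
Deceased: Charles. That 3/32 share is carried to generation 3.
At generation 3 (Victor, Harriet, Edmund) there are 3 shares of (3/32)/3 = 1/32 each.
Living: Victor, Harriet, and Edmund — each takes 1/32.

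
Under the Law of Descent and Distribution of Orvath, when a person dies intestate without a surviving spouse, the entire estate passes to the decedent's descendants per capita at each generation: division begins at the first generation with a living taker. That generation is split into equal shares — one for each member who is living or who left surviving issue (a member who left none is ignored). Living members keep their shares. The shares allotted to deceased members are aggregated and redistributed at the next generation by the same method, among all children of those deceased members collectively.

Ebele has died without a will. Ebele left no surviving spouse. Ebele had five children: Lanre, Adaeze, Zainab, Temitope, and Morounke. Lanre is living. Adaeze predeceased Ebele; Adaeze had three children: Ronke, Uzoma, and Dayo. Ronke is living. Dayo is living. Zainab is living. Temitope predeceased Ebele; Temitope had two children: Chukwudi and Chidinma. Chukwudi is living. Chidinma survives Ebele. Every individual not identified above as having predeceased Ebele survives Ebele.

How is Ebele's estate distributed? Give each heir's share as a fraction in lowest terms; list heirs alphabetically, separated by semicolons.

There is no surviving spouse, so the entire estate passes to Ebele's descendants per capita at each generation.
At generation 1 (Lanre, Adaeze, Zainab, Temitope, Morounke) there are 5 shares of (1)/5 = 1/5 each.
Living: Lanre, Zainab, and Morounke — each takes 1/5.
Deceased: Adaeze and Temitope. Their combined 2/5 is pooled and carried to generation 2.
At generation 2 (Ronke, Uzoma, Dayo, Chukwudi, Chidinma) there are 5 shares of (2/5)/5 = 2/25 each.
Living: Ronke, Uzoma, Dayo, Chukwudi, and Chidinma — each takes 2/25.

Chidinma 2/25; Chukwudi 2/25; Dayo 2/25; Lanre 1/5; Morounke 1/5; Ronke 2/25; Uzoma 2/25; Zainab 1/5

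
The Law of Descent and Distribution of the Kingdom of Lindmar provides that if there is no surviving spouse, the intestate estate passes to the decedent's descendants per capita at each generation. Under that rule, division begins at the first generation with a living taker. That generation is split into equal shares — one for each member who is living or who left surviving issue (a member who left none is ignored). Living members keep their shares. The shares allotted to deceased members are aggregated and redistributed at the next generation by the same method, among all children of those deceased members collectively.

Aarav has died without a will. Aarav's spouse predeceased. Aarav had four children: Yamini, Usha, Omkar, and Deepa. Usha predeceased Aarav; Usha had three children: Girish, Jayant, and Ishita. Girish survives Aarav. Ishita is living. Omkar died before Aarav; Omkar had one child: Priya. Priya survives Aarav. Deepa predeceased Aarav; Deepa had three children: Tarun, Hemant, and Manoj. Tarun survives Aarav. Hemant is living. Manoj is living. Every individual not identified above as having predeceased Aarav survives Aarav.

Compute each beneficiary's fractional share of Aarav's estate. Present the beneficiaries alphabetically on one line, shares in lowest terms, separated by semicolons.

There is no surviving spouse, so the entire estate passes to Aarav's descendants per capita at each generation.
At generation 1 (Yamini, Usha, Omkar, Deepa) there are 4 shares of (1)/4 = 1/4 each.
Living: Yamini — each takes 1/4.
Deceased: Usha, Omkar, and Deepa. Their combined 3/4 is pooled and carried to generation 2.
At generation 2 (Girish, Jayant, Ishita, Priya, Tarun, Hemant, Manoj) there are 7 shares of (3/4)/7 = 3/28 each.
Living: Girish, Jayant, Ishita, Priya, Tarun, Hemant, and Manoj — each takes 3/28.

Girish 3/28; Hemant 3/28; Ishita 3/28; Jayant 3/28; Manoj 3/28; Priya 3/28; Tarun 3/28; Yamini 1/4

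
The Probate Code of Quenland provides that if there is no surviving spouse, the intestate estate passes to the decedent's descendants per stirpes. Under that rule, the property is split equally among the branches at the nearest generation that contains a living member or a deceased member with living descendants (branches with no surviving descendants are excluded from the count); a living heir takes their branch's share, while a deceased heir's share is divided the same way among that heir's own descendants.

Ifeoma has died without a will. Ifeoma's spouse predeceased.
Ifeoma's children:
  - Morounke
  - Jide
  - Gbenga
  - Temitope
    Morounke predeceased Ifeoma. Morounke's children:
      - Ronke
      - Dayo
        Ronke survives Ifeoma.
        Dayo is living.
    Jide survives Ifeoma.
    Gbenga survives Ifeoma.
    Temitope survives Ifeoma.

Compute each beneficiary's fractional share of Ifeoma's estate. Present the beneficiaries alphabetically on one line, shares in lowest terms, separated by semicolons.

Dayo 1/8; Gbenga 1/4; Jide 1/4; Ronke 1/8; Temitope 1/4

There is no surviving spouse, so the entire estate passes to Ifeoma's descendants per stirpes.
The estate is divided into 4 equal shares of 1/4 among Morounke, Jide, Gbenga, Temitope.
Morounke predeceased; the 1/4 allotted to Morounke's branch passes to Morounke's issue by representation.
The 1/4 is divided into 2 equal shares of 1/8 among Ronke, Dayo.
Ronke is living and takes 1/8.
Dayo is living and takes 1/8.
Jide is living and takes 1/4.
Gbenga is living and takes 1/4.
Temitope is living and takes 1/4.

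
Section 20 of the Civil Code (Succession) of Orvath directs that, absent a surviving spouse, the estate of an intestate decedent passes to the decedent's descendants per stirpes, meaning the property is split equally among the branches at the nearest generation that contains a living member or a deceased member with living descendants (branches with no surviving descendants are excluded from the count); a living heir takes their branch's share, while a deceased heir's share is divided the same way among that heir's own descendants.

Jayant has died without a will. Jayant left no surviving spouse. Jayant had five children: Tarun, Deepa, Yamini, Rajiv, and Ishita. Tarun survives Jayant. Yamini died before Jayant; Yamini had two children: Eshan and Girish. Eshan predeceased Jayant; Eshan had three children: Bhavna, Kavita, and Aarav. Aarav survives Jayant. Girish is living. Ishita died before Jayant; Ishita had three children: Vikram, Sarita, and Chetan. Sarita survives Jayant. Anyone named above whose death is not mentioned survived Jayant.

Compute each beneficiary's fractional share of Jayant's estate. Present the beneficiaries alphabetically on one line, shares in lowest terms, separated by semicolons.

Aarav 1/30; Bhavna 1/30; Chetan 1/15; Deepa 1/5; Girish 1/10; Kavita 1/30; Rajiv 1/5; Sarita 1/15; Tarun 1/5; Vikram 1/15

There is no surviving spouse, so the entire estate passes to Jayant's descendants per stirpes.
The estate is divided into 5 equal shares of 1/5 among Tarun, Deepa, Yamini, Rajiv, Ishita.
Tarun is living and takes 1/5.
Deepa is living and takes 1/5.
Yamini predeceased; the 1/5 allotted to Yamini's branch passes to Yamini's issue by representation.
The 1/5 is divided into 2 equal shares of 1/10 among Eshan, Girish.
Eshan predeceased; the 1/10 allotted to Eshan's branch passes to Eshan's issue by representation.
The 1/10 is divided into 3 equal shares of 1/30 among Bhavna, Kavita, Aarav.
Bhavna is living and takes 1/30.
Kavita is living and takes 1/30.
Aarav is living and takes 1/30.
Girish is living and takes 1/10.
Rajiv is living and takes 1/5.
Ishita predeceased; the 1/5 allotted to Ishita's branch passes to Ishita's issue by representation.
The 1/5 is divided into 3 equal shares of 1/15 among Vikram, Sarita, Chetan.
Vikram is living and takes 1/15.
Sarita is living and takes 1/15.
Chetan is living and takes 1/15.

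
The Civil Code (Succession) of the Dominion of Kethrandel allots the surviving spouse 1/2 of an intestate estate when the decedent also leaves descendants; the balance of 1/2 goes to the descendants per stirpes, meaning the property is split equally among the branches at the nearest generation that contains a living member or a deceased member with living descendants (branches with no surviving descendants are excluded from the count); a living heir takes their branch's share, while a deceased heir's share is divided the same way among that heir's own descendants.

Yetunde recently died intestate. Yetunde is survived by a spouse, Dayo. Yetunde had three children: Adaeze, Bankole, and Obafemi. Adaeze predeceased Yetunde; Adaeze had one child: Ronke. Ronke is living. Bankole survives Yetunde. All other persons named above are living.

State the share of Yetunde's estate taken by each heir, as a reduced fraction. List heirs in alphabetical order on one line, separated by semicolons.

Bankole 1/6; Dayo 1/2; Obafemi 1/6; Ronke 1/6

Dayo, as surviving spouse, takes 1/2.
The remaining 1/2 passes to Yetunde's descendants per stirpes.
The 1/2 is divided into 3 equal shares of 1/6 among Adaeze, Bankole, Obafemi.
Adaeze predeceased; the 1/6 allotted to Adaeze's branch passes to Adaeze's issue by representation.
Ronke is the sole taker at this level and receives the full 1/6.
Bankole is living and takes 1/6.
Obafemi is living and takes 1/6.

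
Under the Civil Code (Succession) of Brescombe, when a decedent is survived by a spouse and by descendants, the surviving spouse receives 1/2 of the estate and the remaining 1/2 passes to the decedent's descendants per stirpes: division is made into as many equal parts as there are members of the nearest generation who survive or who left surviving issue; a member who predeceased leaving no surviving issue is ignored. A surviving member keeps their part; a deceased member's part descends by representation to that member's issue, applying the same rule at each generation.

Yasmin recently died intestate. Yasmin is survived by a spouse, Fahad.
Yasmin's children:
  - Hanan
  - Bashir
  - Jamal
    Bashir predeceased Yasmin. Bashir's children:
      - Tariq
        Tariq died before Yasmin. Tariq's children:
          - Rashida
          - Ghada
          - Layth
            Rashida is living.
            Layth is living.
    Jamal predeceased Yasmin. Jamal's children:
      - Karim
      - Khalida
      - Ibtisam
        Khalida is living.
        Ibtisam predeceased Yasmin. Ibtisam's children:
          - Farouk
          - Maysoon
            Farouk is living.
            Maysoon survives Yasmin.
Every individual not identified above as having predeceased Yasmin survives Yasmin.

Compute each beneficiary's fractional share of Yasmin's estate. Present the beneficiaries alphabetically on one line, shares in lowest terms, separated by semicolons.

Fahad, as surviving spouse, takes 1/2.
The remaining 1/2 passes to Yasmin's descendants per stirpes.
The 1/2 is divided into 3 equal shares of 1/6 among Hanan, Bashir, Jamal.
Hanan is living and takes 1/6.
Bashir predeceased; the 1/6 allotted to Bashir's branch passes to Bashir's issue by representation.
Tariq's line is the sole branch at this level, so the full 1/6 passes to Tariq's issue by representation.
The 1/6 is divided into 3 equal shares of 1/18 among Rashida, Ghada, Layth.
Rashida is living and takes 1/18.
Ghada is living and takes 1/18.
Layth is living and takes 1/18.
Jamal predeceased; the 1/6 allotted to Jamal's branch passes to Jamal's issue by representation.
The 1/6 is divided into 3 equal shares of 1/18 among Karim, Khalida, Ibtisam.
Karim is living and takes 1/18.
Khalida is living and takes 1/18.
Ibtisam predeceased; the 1/18 allotted to Ibtisam's branch passes to Ibtisam's issue by representation.
The 1/18 is divided into 2 equal shares of 1/36 among Farouk, Maysoon.
Farouk is living and takes 1/36.
Maysoon is living and takes 1/36.

Fahad 1/2; Farouk 1/36; Ghada 1/18; Hanan 1/6; Karim 1/18; Khalida 1/18; Layth 1/18; Maysoon 1/36; Rashida 1/18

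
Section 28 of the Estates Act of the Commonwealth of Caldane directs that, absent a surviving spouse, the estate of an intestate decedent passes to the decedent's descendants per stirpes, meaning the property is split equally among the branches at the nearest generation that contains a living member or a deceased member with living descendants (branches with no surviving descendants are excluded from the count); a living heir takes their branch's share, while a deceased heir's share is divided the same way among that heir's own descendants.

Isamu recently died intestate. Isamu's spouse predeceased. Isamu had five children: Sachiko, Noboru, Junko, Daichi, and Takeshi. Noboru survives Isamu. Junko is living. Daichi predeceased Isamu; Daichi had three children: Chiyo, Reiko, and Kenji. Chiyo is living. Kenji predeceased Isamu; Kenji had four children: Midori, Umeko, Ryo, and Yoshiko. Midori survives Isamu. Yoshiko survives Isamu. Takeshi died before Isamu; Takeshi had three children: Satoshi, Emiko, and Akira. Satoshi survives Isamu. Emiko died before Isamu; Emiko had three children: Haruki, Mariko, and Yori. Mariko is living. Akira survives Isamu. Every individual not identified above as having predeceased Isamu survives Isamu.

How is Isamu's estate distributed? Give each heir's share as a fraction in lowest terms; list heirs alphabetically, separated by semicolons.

Akira 1/15; Chiyo 1/15; Haruki 1/45; Junko 1/5; Mariko 1/45; Midori 1/60; Noboru 1/5; Reiko 1/15; Ryo 1/60; Sachiko 1/5; Satoshi 1/15; Umeko 1/60; Yori 1/45; Yoshiko 1/60

There is no surviving spouse, so the entire estate passes to Isamu's descendants per stirpes.
The estate is divided into 5 equal shares of 1/5 among Sachiko, Noboru, Junko, Daichi, Takeshi.
Sachiko is living and takes 1/5.
Noboru is living and takes 1/5.
Junko is living and takes 1/5.
Daichi predeceased; the 1/5 allotted to Daichi's branch passes to Daichi's issue by representation.
The 1/5 is divided into 3 equal shares of 1/15 among Chiyo, Reiko, Kenji.
Chiyo is living and takes 1/15.
Reiko is living and takes 1/15.
Kenji predeceased; the 1/15 allotted to Kenji's branch passes to Kenji's issue by representation.
The 1/15 is divided into 4 equal shares of 1/60 among Midori, Umeko, Ryo, Yoshiko.
Midori is living and takes 1/60.
Umeko is living and takes 1/60.
Ryo is living and takes 1/60.
Yoshiko is living and takes 1/60.
Takeshi predeceased; the 1/5 allotted to Takeshi's branch passes to Takeshi's issue by representation.
The 1/5 is divided into 3 equal shares of 1/15 among Satoshi, Emiko, Akira.
Satoshi is living and takes 1/15.
Emiko predeceased; the 1/15 allotted to Emiko's branch passes to Emiko's issue by representation.
The 1/15 is divided into 3 equal shares of 1/45 among Haruki, Mariko, Yori.
Haruki is living and takes 1/45.
Mariko is living and takes 1/45.
Yori is living and takes 1/45.
Akira is living and takes 1/15.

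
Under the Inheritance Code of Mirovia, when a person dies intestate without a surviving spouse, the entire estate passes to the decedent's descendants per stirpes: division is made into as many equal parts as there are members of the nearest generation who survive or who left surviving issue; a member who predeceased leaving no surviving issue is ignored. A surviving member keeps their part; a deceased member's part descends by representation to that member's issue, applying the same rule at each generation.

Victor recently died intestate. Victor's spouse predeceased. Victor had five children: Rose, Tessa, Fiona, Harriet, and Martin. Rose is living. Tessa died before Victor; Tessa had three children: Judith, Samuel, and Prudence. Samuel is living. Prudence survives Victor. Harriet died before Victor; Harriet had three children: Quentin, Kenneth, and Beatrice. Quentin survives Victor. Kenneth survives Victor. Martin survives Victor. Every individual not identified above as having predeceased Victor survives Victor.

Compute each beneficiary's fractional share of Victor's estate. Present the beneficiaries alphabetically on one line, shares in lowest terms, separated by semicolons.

Beatrice 1/15; Fiona 1/5; Judith 1/15; Kenneth 1/15; Martin 1/5; Prudence 1/15; Quentin 1/15; Rose 1/5; Samuel 1/15

There is no surviving spouse, so the entire estate passes to Victor's descendants per stirpes.
The estate is divided into 5 equal shares of 1/5 among Rose, Tessa, Fiona, Harriet, Martin.
Rose is living and takes 1/5.
Tessa predeceased; the 1/5 allotted to Tessa's branch passes to Tessa's issue by representation.
The 1/5 is divided into 3 equal shares of 1/15 among Judith, Samuel, Prudence.
Judith is living and takes 1/15.
Samuel is living and takes 1/15.
Prudence is living and takes 1/15.
Fiona is living and takes 1/5.
Harriet predeceased; the 1/5 allotted to Harriet's branch passes to Harriet's issue by representation.
The 1/5 is divided into 3 equal shares of 1/15 among Quentin, Kenneth, Beatrice.
Quentin is living and takes 1/15.
Kenneth is living and takes 1/15.
Beatrice is living and takes 1/15.
Martin is living and takes 1/5.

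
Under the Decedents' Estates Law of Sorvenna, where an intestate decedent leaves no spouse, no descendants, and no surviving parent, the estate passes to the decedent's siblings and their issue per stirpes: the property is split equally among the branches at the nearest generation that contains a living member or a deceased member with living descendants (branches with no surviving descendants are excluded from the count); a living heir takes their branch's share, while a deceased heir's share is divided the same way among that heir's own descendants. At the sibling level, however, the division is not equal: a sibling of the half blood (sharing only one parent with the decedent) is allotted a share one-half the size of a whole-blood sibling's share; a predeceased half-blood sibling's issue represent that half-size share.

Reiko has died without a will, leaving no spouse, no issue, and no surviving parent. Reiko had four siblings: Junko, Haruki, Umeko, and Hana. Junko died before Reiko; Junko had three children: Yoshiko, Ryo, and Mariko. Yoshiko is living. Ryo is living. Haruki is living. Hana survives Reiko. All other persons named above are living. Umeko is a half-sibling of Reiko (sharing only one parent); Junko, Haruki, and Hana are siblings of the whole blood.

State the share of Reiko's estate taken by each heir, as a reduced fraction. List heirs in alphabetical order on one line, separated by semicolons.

Hana 2/7; Haruki 2/7; Mariko 2/21; Ryo 2/21; Umeko 1/7; Yoshiko 2/21

No spouse, descendants, or parent survives, so the estate passes to Reiko's siblings per stirpes.
Half-blood siblings count for one-half the weight of whole-blood siblings at the initial division.
Dividing 1 in proportion to weights (total weight 7/2): Junko (weight 1) → 2/7; Haruki (weight 1) → 2/7; Umeko (weight 1/2) → 1/7; Hana (weight 1) → 2/7.
Junko predeceased; the 2/7 allotted to Junko's branch passes to Junko's issue by representation.
The 2/7 is divided into 3 equal shares of 2/21 among Yoshiko, Ryo, Mariko.
Yoshiko is living and takes 2/21.
Ryo is living and takes 2/21.
Mariko is living and takes 2/21.
Haruki is living and takes 2/7.
Umeko is living and takes 1/7.
Hana is living and takes 2/7.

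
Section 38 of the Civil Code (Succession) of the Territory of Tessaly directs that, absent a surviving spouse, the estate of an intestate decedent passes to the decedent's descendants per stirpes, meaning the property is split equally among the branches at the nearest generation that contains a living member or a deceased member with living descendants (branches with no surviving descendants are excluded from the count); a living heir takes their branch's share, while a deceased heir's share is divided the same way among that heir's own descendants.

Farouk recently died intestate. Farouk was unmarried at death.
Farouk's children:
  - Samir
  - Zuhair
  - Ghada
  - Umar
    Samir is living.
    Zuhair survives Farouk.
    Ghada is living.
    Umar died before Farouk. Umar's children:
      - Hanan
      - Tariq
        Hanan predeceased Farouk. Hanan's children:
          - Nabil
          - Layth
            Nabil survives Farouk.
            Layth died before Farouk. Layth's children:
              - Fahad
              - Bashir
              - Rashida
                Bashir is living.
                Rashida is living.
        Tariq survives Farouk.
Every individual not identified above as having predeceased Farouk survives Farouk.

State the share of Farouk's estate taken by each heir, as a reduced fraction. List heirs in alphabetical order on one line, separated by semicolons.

There is no surviving spouse, so the entire estate passes to Farouk's descendants per stirpes.
The estate is divided into 4 equal shares of 1/4 among Samir, Zuhair, Ghada, Umar.
Samir is living and takes 1/4.
Zuhair is living and takes 1/4.
Ghada is living and takes 1/4.
Umar predeceased; the 1/4 allotted to Umar's branch passes to Umar's issue by representation.
The 1/4 is divided into 2 equal shares of 1/8 among Hanan, Tariq.
Hanan predeceased; the 1/8 allotted to Hanan's branch passes to Hanan's issue by representation.
The 1/8 is divided into 2 equal shares of 1/16 among Nabil, Layth.
Nabil is living and takes 1/16.
Layth predeceased; the 1/16 allotted to Layth's branch passes to Layth's issue by representation.
The 1/16 is divided into 3 equal shares of 1/48 among Fahad, Bashir, Rashida.
Fahad is living and takes 1/48.
Bashir is living and takes 1/48.
Rashida is living and takes 1/48.
Tariq is living and takes 1/8.

Bashir 1/48; Fahad 1/48; Ghada 1/4; Nabil 1/16; Rashida 1/48; Samir 1/4; Tariq 1/8; Zuhair 1/4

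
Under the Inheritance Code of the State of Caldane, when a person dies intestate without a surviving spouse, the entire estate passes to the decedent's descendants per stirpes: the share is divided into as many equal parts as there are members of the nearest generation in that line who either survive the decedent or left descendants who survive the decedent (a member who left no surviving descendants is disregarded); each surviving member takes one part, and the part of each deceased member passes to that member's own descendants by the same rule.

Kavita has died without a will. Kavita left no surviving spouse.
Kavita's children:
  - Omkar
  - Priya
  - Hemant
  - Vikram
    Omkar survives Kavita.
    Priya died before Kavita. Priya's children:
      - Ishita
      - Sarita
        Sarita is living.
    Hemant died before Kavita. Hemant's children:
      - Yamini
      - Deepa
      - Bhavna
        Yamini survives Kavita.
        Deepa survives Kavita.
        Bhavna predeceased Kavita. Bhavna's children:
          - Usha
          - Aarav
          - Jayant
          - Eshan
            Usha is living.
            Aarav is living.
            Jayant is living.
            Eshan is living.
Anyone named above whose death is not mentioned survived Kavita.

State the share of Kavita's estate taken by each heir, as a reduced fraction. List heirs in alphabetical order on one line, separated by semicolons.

Aarav 1/48; Deepa 1/12; Eshan 1/48; Ishita 1/8; Jayant 1/48; Omkar 1/4; Sarita 1/8; Usha 1/48; Vikram 1/4; Yamini 1/12

There is no surviving spouse, so the entire estate passes to Kavita's descendants per stirpes.
The estate is divided into 4 equal shares of 1/4 among Omkar, Priya, Hemant, Vikram.
Omkar is living and takes 1/4.
Priya predeceased; the 1/4 allotted to Priya's branch passes to Priya's issue by representation.
The 1/4 is divided into 2 equal shares of 1/8 among Ishita, Sarita.
Ishita is living and takes 1/8.
Sarita is living and takes 1/8.
Hemant predeceased; the 1/4 allotted to Hemant's branch passes to Hemant's issue by representation.
The 1/4 is divided into 3 equal shares of 1/12 among Yamini, Deepa, Bhavna.
Yamini is living and takes 1/12.
Deepa is living and takes 1/12.
Bhavna predeceased; the 1/12 allotted to Bhavna's branch passes to Bhavna's issue by representation.
The 1/12 is divided into 4 equal shares of 1/48 among Usha, Aarav, Jayant, Eshan.
Usha is living and takes 1/48.
Aarav is living and takes 1/48.
Jayant is living and takes 1/48.
Eshan is living and takes 1/48.
Vikram is living and takes 1/4.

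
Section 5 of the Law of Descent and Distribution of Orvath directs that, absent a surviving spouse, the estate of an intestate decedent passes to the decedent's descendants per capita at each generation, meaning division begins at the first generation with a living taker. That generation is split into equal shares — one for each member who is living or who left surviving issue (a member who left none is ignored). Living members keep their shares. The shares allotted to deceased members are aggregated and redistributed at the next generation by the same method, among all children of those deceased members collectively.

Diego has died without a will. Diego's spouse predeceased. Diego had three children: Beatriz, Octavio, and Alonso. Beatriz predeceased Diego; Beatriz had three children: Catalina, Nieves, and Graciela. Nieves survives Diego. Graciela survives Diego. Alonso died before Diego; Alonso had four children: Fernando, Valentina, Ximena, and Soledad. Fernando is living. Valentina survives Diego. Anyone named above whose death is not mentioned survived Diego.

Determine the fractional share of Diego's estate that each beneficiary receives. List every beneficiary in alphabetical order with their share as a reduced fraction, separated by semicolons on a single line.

There is no surviving spouse, so the entire estate passes to Diego's descendants per capita at each generation.
At generation 1 (Beatriz, Octavio, Alonso) there are 3 shares of (1)/3 = 1/3 each.
Living: Octavio — each takes 1/3.
Deceased: Beatriz and Alonso. Their combined 2/3 is pooled and carried to generation 2.
At generation 2 (Catalina, Nieves, Graciela, Fernando, Valentina, Ximena, Soledad) there are 7 shares of (2/3)/7 = 2/21 each.
Living: Catalina, Nieves, Graciela, Fernando, Valentina, Ximena, and Soledad — each takes 2/21.

Catalina 2/21; Fernando 2/21; Graciela 2/21; Nieves 2/21; Octavio 1/3; Soledad 2/21; Valentina 2/21; Ximena 2/21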